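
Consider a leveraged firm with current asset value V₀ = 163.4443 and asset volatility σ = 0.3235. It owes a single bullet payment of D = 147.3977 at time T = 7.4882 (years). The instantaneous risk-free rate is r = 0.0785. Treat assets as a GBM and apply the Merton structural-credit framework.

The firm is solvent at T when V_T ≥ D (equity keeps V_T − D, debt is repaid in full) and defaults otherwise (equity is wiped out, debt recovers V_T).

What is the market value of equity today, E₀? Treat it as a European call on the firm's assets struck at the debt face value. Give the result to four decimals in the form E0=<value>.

E0=93.5872

d₁ = [ln(V₀/D) + (r + σ²/2)T] / (σ√T)
   = [ln(163.4443/147.3977) + (0.0785 + 0.5·0.3235²)·7.4882] / (0.3235·√7.4882)
   = [0.103338 + 0.979652] / 0.885244 = 1.223380
d₂ = d₁ − σ√T = 1.223380 − 0.885244 = 0.338136
N(d₁) = 0.889407,  N(d₂) = 0.632370,  e^(−rT) = 0.555535
E₀ = V₀·N(d₁) − D·e^(−rT)·N(d₂)
   = 163.4443·0.889407 − 147.3977·0.555535·0.632370 = 93.587166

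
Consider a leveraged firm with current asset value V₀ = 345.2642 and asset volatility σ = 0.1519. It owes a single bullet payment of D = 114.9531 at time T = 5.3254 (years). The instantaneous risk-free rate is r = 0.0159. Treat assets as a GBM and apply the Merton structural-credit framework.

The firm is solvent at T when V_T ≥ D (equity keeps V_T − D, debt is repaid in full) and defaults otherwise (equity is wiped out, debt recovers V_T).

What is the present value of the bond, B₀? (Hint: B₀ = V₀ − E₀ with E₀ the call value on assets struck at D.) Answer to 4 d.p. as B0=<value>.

d₁ = [ln(V₀/D) + (r + σ²/2)T] / (σ√T)
   = [ln(345.2642/114.9531) + (0.0159 + 0.5·0.1519²)·5.3254] / (0.1519·√5.3254)
   = [1.099786 + 0.146112] / 0.350537 = 3.554254
d₂ = d₁ − σ√T = 3.554254 − 0.350537 = 3.203717
N(d₁) = 0.999810,  N(d₂) = 0.999322,  e^(−rT) = 0.918812
E₀ = V₀·N(d₁) − D·e^(−rT)·N(d₂)
   = 345.2642·0.999810 − 114.9531·0.918812·0.999322 = 239.650133
B₀ = V₀ − E₀ = 345.2642 − 239.650133 = 105.614067

B0=105.6141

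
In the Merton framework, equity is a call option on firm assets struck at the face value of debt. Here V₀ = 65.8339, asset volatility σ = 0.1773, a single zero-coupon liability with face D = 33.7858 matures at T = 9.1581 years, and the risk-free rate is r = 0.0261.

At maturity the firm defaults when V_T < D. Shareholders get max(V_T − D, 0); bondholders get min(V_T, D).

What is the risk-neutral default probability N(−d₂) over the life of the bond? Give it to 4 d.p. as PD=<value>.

d₁ = [ln(V₀/D) + (r + σ²/2)T] / (σ√T)
   = [ln(65.8339/33.7858) + (0.0261 + 0.5·0.1773²)·9.1581] / (0.1773·√9.1581)
   = [0.667094 + 0.382970] / 0.536552 = 1.957062
d₂ = d₁ − σ√T = 1.957062 − 0.536552 = 1.420510
risk-neutral PD = N(−d₂) = N(-1.420510) = 0.077730

PD=0.0777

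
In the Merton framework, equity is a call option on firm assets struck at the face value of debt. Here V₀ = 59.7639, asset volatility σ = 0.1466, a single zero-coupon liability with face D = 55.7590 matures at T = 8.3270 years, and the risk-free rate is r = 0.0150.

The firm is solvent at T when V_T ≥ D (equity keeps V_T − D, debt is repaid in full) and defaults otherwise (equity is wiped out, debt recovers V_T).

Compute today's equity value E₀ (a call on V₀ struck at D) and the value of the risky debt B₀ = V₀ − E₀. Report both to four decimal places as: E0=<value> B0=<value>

d₁ = [ln(V₀/D) + (r + σ²/2)T] / (σ√T)
   = [ln(59.7639/55.7590) + (0.0150 + 0.5·0.1466²)·8.3270] / (0.1466·√8.3270)
   = [0.069363 + 0.214385] / 0.423037 = 0.670741
d₂ = d₁ − σ√T = 0.670741 − 0.423037 = 0.247704
N(d₁) = 0.748807,  N(d₂) = 0.597818,  e^(−rT) = 0.882581
E₀ = V₀·N(d₁) − D·e^(−rT)·N(d₂)
   = 59.7639·0.748807 − 55.7590·0.882581·0.597818 = 15.331913
B₀ = V₀ − E₀ = 59.7639 − 15.331913 = 44.431987

E0=15.3319 B0=44.4320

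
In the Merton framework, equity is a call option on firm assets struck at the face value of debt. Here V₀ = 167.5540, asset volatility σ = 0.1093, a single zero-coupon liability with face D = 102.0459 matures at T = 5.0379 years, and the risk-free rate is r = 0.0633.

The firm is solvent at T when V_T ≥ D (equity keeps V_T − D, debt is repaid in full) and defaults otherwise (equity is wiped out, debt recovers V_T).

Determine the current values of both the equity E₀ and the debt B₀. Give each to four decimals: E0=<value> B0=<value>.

E0=93.3750 B0=74.1790

d₁ = [ln(V₀/D) + (r + σ²/2)T] / (σ√T)
   = [ln(167.5540/102.0459) + (0.0633 + 0.5·0.1093²)·5.0379] / (0.1093·√5.0379)
   = [0.495883 + 0.348992] / 0.245327 = 3.443875
d₂ = d₁ − σ√T = 3.443875 − 0.245327 = 3.198548
N(d₁) = 0.999713,  N(d₂) = 0.999309,  e^(−rT) = 0.726949
E₀ = V₀·N(d₁) − D·e^(−rT)·N(d₂)
   = 167.5540·0.999713 − 102.0459·0.726949·0.999309 = 93.375033
B₀ = V₀ − E₀ = 167.5540 − 93.375033 = 74.178967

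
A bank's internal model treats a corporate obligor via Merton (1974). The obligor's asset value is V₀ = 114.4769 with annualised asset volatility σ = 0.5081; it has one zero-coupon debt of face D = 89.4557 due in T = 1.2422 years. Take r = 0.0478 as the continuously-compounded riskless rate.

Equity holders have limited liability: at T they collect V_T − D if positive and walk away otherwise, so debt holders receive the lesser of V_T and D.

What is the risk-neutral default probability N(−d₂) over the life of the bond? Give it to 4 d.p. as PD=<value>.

PD=0.3985

d₁ = [ln(V₀/D) + (r + σ²/2)T] / (σ√T)
   = [ln(114.4769/89.4557) + (0.0478 + 0.5·0.5081²)·1.2422] / (0.5081·√1.2422)
   = [0.246630 + 0.219724] / 0.566298 = 0.823512
d₂ = d₁ − σ√T = 0.823512 − 0.566298 = 0.257214
risk-neutral PD = N(−d₂) = N(-0.257214) = 0.398507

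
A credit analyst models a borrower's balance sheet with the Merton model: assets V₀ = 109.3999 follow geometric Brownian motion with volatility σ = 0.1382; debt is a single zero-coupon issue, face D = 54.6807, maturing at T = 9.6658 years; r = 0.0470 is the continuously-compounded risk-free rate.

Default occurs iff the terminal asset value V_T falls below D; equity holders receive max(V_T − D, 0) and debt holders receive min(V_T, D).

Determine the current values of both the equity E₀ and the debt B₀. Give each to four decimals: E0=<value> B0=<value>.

d₁ = [ln(V₀/D) + (r + σ²/2)T] / (σ√T)
   = [ln(109.3999/54.6807) + (0.0470 + 0.5·0.1382²)·9.6658] / (0.1382·√9.6658)
   = [0.693499 + 0.546597] / 0.429662 = 2.886214
d₂ = d₁ − σ√T = 2.886214 − 0.429662 = 2.456552
N(d₁) = 0.998050,  N(d₂) = 0.992986,  e^(−rT) = 0.634897
E₀ = V₀·N(d₁) − D·e^(−rT)·N(d₂)
   = 109.3999·0.998050 − 54.6807·0.634897·0.992986 = 74.713510
B₀ = V₀ − E₀ = 109.3999 − 74.713510 = 34.686390

E0=74.7135 B0=34.6864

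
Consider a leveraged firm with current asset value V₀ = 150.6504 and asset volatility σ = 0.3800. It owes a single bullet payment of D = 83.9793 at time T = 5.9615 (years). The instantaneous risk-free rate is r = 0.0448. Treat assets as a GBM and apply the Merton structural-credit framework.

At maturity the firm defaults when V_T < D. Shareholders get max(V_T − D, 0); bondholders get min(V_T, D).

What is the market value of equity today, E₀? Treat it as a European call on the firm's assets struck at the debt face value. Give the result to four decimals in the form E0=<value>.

d₁ = [ln(V₀/D) + (r + σ²/2)T] / (σ√T)
   = [ln(150.6504/83.9793) + (0.0448 + 0.5·0.3800²)·5.9615] / (0.3800·√5.9615)
   = [0.584392 + 0.697495] / 0.927815 = 1.381619
d₂ = d₁ − σ√T = 1.381619 − 0.927815 = 0.453804
N(d₁) = 0.916456,  N(d₂) = 0.675015,  e^(−rT) = 0.765615
E₀ = V₀·N(d₁) − D·e^(−rT)·N(d₂)
   = 150.6504·0.916456 − 83.9793·0.765615·0.675015 = 94.663740

E0=94.6637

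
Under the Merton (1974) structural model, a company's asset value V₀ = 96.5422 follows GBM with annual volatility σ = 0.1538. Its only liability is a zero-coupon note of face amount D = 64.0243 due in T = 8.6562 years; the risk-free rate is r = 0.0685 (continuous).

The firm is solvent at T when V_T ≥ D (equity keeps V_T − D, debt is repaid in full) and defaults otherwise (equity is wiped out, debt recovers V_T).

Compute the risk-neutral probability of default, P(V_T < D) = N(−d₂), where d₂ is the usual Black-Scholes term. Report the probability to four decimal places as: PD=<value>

PD=0.0232

d₁ = [ln(V₀/D) + (r + σ²/2)T] / (σ√T)
   = [ln(96.5422/64.0243) + (0.0685 + 0.5·0.1538²)·8.6562] / (0.1538·√8.6562)
   = [0.410718 + 0.695328] / 0.452501 = 2.444293
d₂ = d₁ − σ√T = 2.444293 − 0.452501 = 1.991791
risk-neutral PD = N(−d₂) = N(-1.991791) = 0.023197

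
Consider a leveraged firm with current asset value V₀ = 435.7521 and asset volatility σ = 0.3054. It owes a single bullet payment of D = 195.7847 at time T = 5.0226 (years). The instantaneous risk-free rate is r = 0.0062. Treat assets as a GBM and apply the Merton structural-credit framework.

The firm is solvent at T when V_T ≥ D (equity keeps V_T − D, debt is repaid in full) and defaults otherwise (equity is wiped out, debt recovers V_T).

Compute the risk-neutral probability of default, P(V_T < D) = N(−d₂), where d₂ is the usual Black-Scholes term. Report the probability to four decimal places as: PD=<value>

d₁ = [ln(V₀/D) + (r + σ²/2)T] / (σ√T)
   = [ln(435.7521/195.7847) + (0.0062 + 0.5·0.3054²)·5.0226] / (0.3054·√5.0226)
   = [0.800058 + 0.265367] / 0.684437 = 1.556645
d₂ = d₁ − σ√T = 1.556645 − 0.684437 = 0.872208
risk-neutral PD = N(−d₂) = N(-0.872208) = 0.191547

PD=0.1915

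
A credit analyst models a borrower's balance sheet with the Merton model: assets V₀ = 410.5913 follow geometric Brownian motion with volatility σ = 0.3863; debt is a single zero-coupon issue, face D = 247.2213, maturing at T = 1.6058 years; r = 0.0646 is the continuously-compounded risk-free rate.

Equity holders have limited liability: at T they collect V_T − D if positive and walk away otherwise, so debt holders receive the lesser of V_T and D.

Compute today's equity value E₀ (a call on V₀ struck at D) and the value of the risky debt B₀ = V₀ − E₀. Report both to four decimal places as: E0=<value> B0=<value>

E0=195.0962 B0=215.4951

d₁ = [ln(V₀/D) + (r + σ²/2)T] / (σ√T)
   = [ln(410.5913/247.2213) + (0.0646 + 0.5·0.3863²)·1.6058] / (0.3863·√1.6058)
   = [0.507314 + 0.223550] / 0.489520 = 1.493022
d₂ = d₁ − σ√T = 1.493022 − 0.489520 = 1.003502
N(d₁) = 0.932284,  N(d₂) = 0.842191,  e^(−rT) = 0.901464
E₀ = V₀·N(d₁) − D·e^(−rT)·N(d₂)
   = 410.5913·0.932284 − 247.2213·0.901464·0.842191 = 195.096190
B₀ = V₀ − E₀ = 410.5913 − 195.096190 = 215.495110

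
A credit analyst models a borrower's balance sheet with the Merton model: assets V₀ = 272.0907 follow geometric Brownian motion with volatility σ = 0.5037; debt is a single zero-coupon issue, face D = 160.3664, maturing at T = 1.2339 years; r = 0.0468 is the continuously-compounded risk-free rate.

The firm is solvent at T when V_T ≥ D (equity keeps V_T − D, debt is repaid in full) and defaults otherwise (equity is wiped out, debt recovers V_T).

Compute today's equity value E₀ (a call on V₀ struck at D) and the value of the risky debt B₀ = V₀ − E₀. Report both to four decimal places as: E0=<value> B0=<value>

d₁ = [ln(V₀/D) + (r + σ²/2)T] / (σ√T)
   = [ln(272.0907/160.3664) + (0.0468 + 0.5·0.5037²)·1.2339] / (0.5037·√1.2339)
   = [0.528674 + 0.214275] / 0.559515 = 1.327845
d₂ = d₁ − σ√T = 1.327845 − 0.559515 = 0.768330
N(d₁) = 0.907885,  N(d₂) = 0.778854,  e^(−rT) = 0.943889
E₀ = V₀·N(d₁) − D·e^(−rT)·N(d₂)
   = 272.0907·0.907885 − 160.3664·0.943889·0.778854 = 129.133449
B₀ = V₀ − E₀ = 272.0907 − 129.133449 = 142.957251

E0=129.1334 B0=142.9573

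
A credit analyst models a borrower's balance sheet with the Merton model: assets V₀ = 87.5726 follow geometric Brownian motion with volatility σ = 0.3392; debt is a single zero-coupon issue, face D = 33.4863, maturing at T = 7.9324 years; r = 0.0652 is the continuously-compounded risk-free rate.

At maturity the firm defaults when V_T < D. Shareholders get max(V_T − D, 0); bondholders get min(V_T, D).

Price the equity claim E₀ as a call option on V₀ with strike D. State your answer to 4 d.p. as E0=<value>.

E0=68.5740

d₁ = [ln(V₀/D) + (r + σ²/2)T] / (σ√T)
   = [ln(87.5726/33.4863) + (0.0652 + 0.5·0.3392²)·7.9324] / (0.3392·√7.9324)
   = [0.961332 + 0.973530] / 0.955340 = 2.025311
d₂ = d₁ − σ√T = 2.025311 − 0.955340 = 1.069971
N(d₁) = 0.978582,  N(d₂) = 0.857684,  e^(−rT) = 0.596192
E₀ = V₀·N(d₁) − D·e^(−rT)·N(d₂)
   = 87.5726·0.978582 − 33.4863·0.596192·0.857684 = 68.573969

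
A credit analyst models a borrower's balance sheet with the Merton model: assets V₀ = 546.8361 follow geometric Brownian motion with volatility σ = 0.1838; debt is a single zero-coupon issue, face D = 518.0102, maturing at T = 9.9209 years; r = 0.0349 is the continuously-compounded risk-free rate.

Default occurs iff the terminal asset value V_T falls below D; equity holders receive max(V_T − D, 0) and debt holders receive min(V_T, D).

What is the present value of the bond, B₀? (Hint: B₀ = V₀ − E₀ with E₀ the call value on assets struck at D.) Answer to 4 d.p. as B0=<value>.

B0=329.7302

d₁ = [ln(V₀/D) + (r + σ²/2)T] / (σ√T)
   = [ln(546.8361/518.0102) + (0.0349 + 0.5·0.1838²)·9.9209] / (0.1838·√9.9209)
   = [0.054154 + 0.513816] / 0.578923 = 0.981079
d₂ = d₁ − σ√T = 0.981079 − 0.578923 = 0.402156
N(d₁) = 0.836723,  N(d₂) = 0.656215,  e^(−rT) = 0.707343
E₀ = V₀·N(d₁) − D·e^(−rT)·N(d₂)
   = 546.8361·0.836723 − 518.0102·0.707343·0.656215 = 217.105938
B₀ = V₀ − E₀ = 546.8361 − 217.105938 = 329.730162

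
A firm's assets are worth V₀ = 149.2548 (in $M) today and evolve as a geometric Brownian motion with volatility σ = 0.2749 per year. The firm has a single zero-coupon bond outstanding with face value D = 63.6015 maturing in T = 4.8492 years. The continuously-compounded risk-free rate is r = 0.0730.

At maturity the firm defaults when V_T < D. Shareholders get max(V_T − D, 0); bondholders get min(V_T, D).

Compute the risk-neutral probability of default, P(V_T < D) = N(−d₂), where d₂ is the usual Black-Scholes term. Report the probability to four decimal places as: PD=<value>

d₁ = [ln(V₀/D) + (r + σ²/2)T] / (σ√T)
   = [ln(149.2548/63.6015) + (0.0730 + 0.5·0.2749²)·4.8492] / (0.2749·√4.8492)
   = [0.853018 + 0.537219] / 0.605355 = 2.296566
d₂ = d₁ − σ√T = 2.296566 − 0.605355 = 1.691211
risk-neutral PD = N(−d₂) = N(-1.691211) = 0.045398

PD=0.0454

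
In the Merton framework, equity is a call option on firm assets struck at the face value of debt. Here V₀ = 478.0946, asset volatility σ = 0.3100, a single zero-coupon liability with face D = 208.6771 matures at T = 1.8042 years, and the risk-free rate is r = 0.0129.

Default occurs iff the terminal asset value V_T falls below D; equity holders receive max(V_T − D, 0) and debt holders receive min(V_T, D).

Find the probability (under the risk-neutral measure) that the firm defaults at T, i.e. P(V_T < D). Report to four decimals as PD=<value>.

d₁ = [ln(V₀/D) + (r + σ²/2)T] / (σ√T)
   = [ln(478.0946/208.6771) + (0.0129 + 0.5·0.3100²)·1.8042] / (0.3100·√1.8042)
   = [0.829021 + 0.109966] / 0.416394 = 2.255046
d₂ = d₁ − σ√T = 2.255046 − 0.416394 = 1.838652
risk-neutral PD = N(−d₂) = N(-1.838652) = 0.032983

PD=0.0330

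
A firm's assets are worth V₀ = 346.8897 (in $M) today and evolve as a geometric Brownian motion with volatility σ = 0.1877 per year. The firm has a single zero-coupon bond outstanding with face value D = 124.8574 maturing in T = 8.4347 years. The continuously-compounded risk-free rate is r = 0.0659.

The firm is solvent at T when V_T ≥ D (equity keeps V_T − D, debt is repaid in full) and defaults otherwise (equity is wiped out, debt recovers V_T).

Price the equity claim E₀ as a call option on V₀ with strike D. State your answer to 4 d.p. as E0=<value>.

d₁ = [ln(V₀/D) + (r + σ²/2)T] / (σ√T)
   = [ln(346.8897/124.8574) + (0.0659 + 0.5·0.1877²)·8.4347] / (0.1877·√8.4347)
   = [1.021835 + 0.704429] / 0.545129 = 3.166709
d₂ = d₁ − σ√T = 3.166709 − 0.545129 = 2.621580
N(d₁) = 0.999229,  N(d₂) = 0.995624,  e^(−rT) = 0.573586
E₀ = V₀·N(d₁) − D·e^(−rT)·N(d₂)
   = 346.8897·0.999229 − 124.8574·0.573586·0.995624 = 275.319193

E0=275.3192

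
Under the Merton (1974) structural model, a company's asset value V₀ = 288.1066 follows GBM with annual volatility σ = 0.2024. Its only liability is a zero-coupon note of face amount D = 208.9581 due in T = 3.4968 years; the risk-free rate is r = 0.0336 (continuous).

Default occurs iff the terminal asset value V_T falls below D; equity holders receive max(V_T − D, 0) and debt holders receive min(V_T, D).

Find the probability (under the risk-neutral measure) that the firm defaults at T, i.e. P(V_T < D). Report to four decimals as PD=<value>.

d₁ = [ln(V₀/D) + (r + σ²/2)T] / (σ√T)
   = [ln(288.1066/208.9581) + (0.0336 + 0.5·0.2024²)·3.4968] / (0.2024·√3.4968)
   = [0.321197 + 0.189117] / 0.378483 = 1.348315
d₂ = d₁ − σ√T = 1.348315 − 0.378483 = 0.969833
risk-neutral PD = N(−d₂) = N(-0.969833) = 0.166065

PD=0.1661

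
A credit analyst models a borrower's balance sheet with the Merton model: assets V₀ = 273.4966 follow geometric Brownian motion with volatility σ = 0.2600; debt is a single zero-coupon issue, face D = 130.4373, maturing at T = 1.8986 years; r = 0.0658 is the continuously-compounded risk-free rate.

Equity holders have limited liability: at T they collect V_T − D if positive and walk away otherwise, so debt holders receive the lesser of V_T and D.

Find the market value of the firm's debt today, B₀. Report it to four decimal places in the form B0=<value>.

B0=114.9559

d₁ = [ln(V₀/D) + (r + σ²/2)T] / (σ√T)
   = [ln(273.4966/130.4373) + (0.0658 + 0.5·0.2600²)·1.8986] / (0.2600·√1.8986)
   = [0.740397 + 0.189101] / 0.358253 = 2.594526
d₂ = d₁ − σ√T = 2.594526 − 0.358253 = 2.236272
N(d₁) = 0.995264,  N(d₂) = 0.987333,  e^(−rT) = 0.882561
E₀ = V₀·N(d₁) − D·e^(−rT)·N(d₂)
   = 273.4966·0.995264 − 130.4373·0.882561·0.987333 = 158.540690
B₀ = V₀ − E₀ = 273.4966 − 158.540690 = 114.955910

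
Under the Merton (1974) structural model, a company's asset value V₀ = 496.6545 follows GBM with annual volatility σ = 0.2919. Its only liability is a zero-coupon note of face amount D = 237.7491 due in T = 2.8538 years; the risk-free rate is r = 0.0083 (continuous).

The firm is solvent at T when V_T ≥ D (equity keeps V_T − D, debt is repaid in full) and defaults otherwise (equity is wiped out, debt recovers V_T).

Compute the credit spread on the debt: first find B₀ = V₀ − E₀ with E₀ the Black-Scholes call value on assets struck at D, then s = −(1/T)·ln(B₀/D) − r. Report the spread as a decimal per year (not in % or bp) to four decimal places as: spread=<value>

d₁ = [ln(V₀/D) + (r + σ²/2)T] / (σ√T)
   = [ln(496.6545/237.7491) + (0.0083 + 0.5·0.2919²)·2.8538] / (0.2919·√2.8538)
   = [0.736679 + 0.145266] / 0.493112 = 1.788528
d₂ = d₁ − σ√T = 1.788528 − 0.493112 = 1.295415
N(d₁) = 0.963155,  N(d₂) = 0.902412,  e^(−rT) = 0.976592
E₀ = V₀·N(d₁) − D·e^(−rT)·N(d₂)
   = 496.6545·0.963155 − 237.7491·0.976592·0.902412 = 268.829689
B₀ = V₀ − E₀ = 496.6545 − 268.829689 = 227.824811
spread = −(1/T)·ln(B₀/D) − r = −(1/2.8538)·ln(227.824811/237.7491) − 0.0083 = 0.00664112

spread=0.0066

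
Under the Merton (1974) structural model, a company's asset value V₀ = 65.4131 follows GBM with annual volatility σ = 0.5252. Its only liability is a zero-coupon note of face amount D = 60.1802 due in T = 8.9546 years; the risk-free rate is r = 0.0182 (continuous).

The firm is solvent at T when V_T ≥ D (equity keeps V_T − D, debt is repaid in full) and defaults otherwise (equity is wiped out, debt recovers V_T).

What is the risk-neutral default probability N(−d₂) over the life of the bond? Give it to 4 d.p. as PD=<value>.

PD=0.7353

d₁ = [ln(V₀/D) + (r + σ²/2)T] / (σ√T)
   = [ln(65.4131/60.1802) + (0.0182 + 0.5·0.5252²)·8.9546] / (0.5252·√8.9546)
   = [0.083379 + 1.397970] / 1.571621 = 0.942561
d₂ = d₁ − σ√T = 0.942561 − 1.571621 = -0.629060
risk-neutral PD = N(−d₂) = N(0.629060) = 0.735345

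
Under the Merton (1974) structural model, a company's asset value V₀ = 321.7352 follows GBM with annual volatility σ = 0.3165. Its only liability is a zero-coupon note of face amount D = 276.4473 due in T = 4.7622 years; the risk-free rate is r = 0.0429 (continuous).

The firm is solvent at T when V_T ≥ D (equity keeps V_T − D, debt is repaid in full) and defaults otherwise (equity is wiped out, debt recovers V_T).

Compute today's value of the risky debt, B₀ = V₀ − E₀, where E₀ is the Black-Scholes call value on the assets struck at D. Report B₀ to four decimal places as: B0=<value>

d₁ = [ln(V₀/D) + (r + σ²/2)T] / (σ√T)
   = [ln(321.7352/276.4473) + (0.0429 + 0.5·0.3165²)·4.7622] / (0.3165·√4.7622)
   = [0.151709 + 0.442819] / 0.690681 = 0.860784
d₂ = d₁ − σ√T = 0.860784 − 0.690681 = 0.170103
N(d₁) = 0.805321,  N(d₂) = 0.567535,  e^(−rT) = 0.815219
E₀ = V₀·N(d₁) − D·e^(−rT)·N(d₂)
   = 321.7352·0.805321 − 276.4473·0.815219·0.567535 = 131.197585
B₀ = V₀ − E₀ = 321.7352 − 131.197585 = 190.537615

B0=190.5376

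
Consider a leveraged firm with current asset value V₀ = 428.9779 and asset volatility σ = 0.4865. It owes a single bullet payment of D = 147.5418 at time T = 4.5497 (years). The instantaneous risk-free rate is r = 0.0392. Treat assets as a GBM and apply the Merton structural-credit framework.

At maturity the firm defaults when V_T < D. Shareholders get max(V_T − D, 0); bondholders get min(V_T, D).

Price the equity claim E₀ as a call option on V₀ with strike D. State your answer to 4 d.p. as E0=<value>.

E0=317.7675

d₁ = [ln(V₀/D) + (r + σ²/2)T] / (σ√T)
   = [ln(428.9779/147.5418) + (0.0392 + 0.5·0.4865²)·4.5497] / (0.4865·√4.5497)
   = [1.067294 + 0.716765] / 1.037706 = 1.719234
d₂ = d₁ − σ√T = 1.719234 − 1.037706 = 0.681528
N(d₁) = 0.957214,  N(d₂) = 0.752231,  e^(−rT) = 0.836651
E₀ = V₀·N(d₁) − D·e^(−rT)·N(d₂)
   = 428.9779·0.957214 − 147.5418·0.836651·0.752231 = 317.767513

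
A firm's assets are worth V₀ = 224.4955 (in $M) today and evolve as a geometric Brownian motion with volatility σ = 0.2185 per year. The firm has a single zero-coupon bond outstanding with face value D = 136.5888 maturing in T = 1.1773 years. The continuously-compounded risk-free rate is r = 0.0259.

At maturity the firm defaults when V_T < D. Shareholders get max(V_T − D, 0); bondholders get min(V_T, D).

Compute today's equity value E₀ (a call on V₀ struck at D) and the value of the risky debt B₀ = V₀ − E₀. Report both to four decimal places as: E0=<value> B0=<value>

d₁ = [ln(V₀/D) + (r + σ²/2)T] / (σ√T)
   = [ln(224.4955/136.5888) + (0.0259 + 0.5·0.2185²)·1.1773] / (0.2185·√1.1773)
   = [0.496881 + 0.058596] / 0.237080 = 2.342990
d₂ = d₁ − σ√T = 2.342990 − 0.237080 = 2.105910
N(d₁) = 0.990435,  N(d₂) = 0.982394,  e^(−rT) = 0.969968
E₀ = V₀·N(d₁) − D·e^(−rT)·N(d₂)
   = 224.4955·0.990435 − 136.5888·0.969968·0.982394 = 92.194004
B₀ = V₀ − E₀ = 224.4955 − 92.194004 = 132.301496

E0=92.1940 B0=132.3015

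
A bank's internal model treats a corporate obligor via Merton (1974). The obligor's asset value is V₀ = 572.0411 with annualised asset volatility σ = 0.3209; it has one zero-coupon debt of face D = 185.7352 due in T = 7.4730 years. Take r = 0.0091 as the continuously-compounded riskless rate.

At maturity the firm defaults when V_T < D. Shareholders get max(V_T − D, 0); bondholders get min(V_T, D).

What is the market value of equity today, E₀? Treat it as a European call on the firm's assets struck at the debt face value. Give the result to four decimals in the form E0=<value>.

E0=408.8619

d₁ = [ln(V₀/D) + (r + σ²/2)T] / (σ√T)
   = [ln(572.0411/185.7352) + (0.0091 + 0.5·0.3209²)·7.4730] / (0.3209·√7.4730)
   = [1.124889 + 0.452777] / 0.877238 = 1.798448
d₂ = d₁ − σ√T = 1.798448 − 0.877238 = 0.921210
N(d₁) = 0.963947,  N(d₂) = 0.821530,  e^(−rT) = 0.934256
E₀ = V₀·N(d₁) − D·e^(−rT)·N(d₂)
   = 572.0411·0.963947 − 185.7352·0.934256·0.821530 = 408.861912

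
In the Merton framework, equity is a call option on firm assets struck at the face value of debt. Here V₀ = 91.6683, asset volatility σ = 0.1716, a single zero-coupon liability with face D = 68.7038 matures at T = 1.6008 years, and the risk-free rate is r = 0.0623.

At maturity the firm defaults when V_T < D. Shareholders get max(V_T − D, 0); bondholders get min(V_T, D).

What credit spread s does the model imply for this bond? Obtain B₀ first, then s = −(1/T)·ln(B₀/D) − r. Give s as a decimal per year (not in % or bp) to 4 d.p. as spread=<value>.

spread=0.0024

d₁ = [ln(V₀/D) + (r + σ²/2)T] / (σ√T)
   = [ln(91.6683/68.7038) + (0.0623 + 0.5·0.1716²)·1.6008] / (0.1716·√1.6008)
   = [0.288372 + 0.123299] / 0.217113 = 1.896114
d₂ = d₁ − σ√T = 1.896114 − 0.217113 = 1.679001
N(d₁) = 0.971028,  N(d₂) = 0.953424,  e^(−rT) = 0.905082
E₀ = V₀·N(d₁) − D·e^(−rT)·N(d₂)
   = 91.6683·0.971028 − 68.7038·0.905082·0.953424 = 29.726086
B₀ = V₀ − E₀ = 91.6683 − 29.726086 = 61.942214
spread = −(1/T)·ln(B₀/D) − r = −(1/1.6008)·ln(61.942214/68.7038) − 0.0623 = 0.00241926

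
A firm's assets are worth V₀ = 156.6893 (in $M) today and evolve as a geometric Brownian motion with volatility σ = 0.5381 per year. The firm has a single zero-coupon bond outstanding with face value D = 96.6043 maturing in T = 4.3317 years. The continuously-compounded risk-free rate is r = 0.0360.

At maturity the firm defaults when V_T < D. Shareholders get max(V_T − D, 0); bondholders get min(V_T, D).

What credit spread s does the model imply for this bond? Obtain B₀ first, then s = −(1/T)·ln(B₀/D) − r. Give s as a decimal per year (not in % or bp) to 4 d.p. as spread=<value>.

d₁ = [ln(V₀/D) + (r + σ²/2)T] / (σ√T)
   = [ln(156.6893/96.6043) + (0.0360 + 0.5·0.5381²)·4.3317] / (0.5381·√4.3317)
   = [0.483642 + 0.783067] / 1.119933 = 1.131057
d₂ = d₁ − σ√T = 1.131057 − 1.119933 = 0.011123
N(d₁) = 0.870984,  N(d₂) = 0.504437,  e^(−rT) = 0.855609
E₀ = V₀·N(d₁) − D·e^(−rT)·N(d₂)
   = 156.6893·0.870984 − 96.6043·0.855609·0.504437 = 94.779373
B₀ = V₀ − E₀ = 156.6893 − 94.779373 = 61.909927
spread = −(1/T)·ln(B₀/D) − r = −(1/4.3317)·ln(61.909927/96.6043) − 0.0360 = 0.06671780

spread=0.0667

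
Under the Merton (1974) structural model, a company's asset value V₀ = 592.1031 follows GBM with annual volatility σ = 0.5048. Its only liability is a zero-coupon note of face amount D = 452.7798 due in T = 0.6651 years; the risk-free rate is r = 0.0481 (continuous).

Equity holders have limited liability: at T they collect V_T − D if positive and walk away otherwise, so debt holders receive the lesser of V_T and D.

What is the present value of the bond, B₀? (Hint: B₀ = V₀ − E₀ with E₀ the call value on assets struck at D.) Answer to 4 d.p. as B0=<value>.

B0=410.3570

d₁ = [ln(V₀/D) + (r + σ²/2)T] / (σ√T)
   = [ln(592.1031/452.7798) + (0.0481 + 0.5·0.5048²)·0.6651] / (0.5048·√0.6651)
   = [0.268275 + 0.116733] / 0.411683 = 0.935204
d₂ = d₁ − σ√T = 0.935204 − 0.411683 = 0.523521
N(d₁) = 0.825158,  N(d₂) = 0.699694,  e^(−rT) = 0.968515
E₀ = V₀·N(d₁) − D·e^(−rT)·N(d₂)
   = 592.1031·0.825158 − 452.7798·0.968515·0.699694 = 181.746149
B₀ = V₀ − E₀ = 592.1031 − 181.746149 = 410.356951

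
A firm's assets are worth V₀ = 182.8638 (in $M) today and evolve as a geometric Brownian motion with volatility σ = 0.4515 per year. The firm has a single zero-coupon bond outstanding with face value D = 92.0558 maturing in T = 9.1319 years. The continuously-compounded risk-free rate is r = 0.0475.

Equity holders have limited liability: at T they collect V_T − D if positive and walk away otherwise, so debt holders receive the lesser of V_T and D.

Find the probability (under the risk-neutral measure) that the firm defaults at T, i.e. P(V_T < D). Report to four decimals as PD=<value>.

d₁ = [ln(V₀/D) + (r + σ²/2)T] / (σ√T)
   = [ln(182.8638/92.0558) + (0.0475 + 0.5·0.4515²)·9.1319] / (0.4515·√9.1319)
   = [0.686347 + 1.364544] / 1.364389 = 1.503157
d₂ = d₁ − σ√T = 1.503157 − 1.364389 = 0.138767
risk-neutral PD = N(−d₂) = N(-0.138767) = 0.444817

PD=0.4448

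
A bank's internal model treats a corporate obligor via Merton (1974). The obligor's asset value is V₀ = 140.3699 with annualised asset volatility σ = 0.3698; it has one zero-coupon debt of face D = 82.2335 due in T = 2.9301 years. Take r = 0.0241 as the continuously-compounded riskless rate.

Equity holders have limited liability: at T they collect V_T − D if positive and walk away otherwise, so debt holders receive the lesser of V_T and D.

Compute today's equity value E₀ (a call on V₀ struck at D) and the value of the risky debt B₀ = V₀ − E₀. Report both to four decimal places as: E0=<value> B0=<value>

E0=69.5006 B0=70.8693

d₁ = [ln(V₀/D) + (r + σ²/2)T] / (σ√T)
   = [ln(140.3699/82.2335) + (0.0241 + 0.5·0.3698²)·2.9301] / (0.3698·√2.9301)
   = [0.534718 + 0.270964] / 0.633006 = 1.272787
d₂ = d₁ − σ√T = 1.272787 − 0.633006 = 0.639780
N(d₁) = 0.898453,  N(d₂) = 0.738842,  e^(−rT) = 0.931820
E₀ = V₀·N(d₁) − D·e^(−rT)·N(d₂)
   = 140.3699·0.898453 − 82.2335·0.931820·0.738842 = 69.500631
B₀ = V₀ − E₀ = 140.3699 − 69.500631 = 70.869269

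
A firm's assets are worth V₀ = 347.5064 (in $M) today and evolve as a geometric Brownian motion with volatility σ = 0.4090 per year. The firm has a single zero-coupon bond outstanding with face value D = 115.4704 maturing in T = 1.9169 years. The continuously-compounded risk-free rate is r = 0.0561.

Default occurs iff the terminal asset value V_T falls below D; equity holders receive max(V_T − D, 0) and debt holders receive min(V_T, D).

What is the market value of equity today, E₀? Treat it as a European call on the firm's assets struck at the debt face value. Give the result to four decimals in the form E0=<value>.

d₁ = [ln(V₀/D) + (r + σ²/2)T] / (σ√T)
   = [ln(347.5064/115.4704) + (0.0561 + 0.5·0.4090²)·1.9169] / (0.4090·√1.9169)
   = [1.101769 + 0.267869] / 0.566269 = 2.418703
d₂ = d₁ − σ√T = 2.418703 − 0.566269 = 1.852434
N(d₁) = 0.992212,  N(d₂) = 0.968018,  e^(−rT) = 0.898042
E₀ = V₀·N(d₁) − D·e^(−rT)·N(d₂)
   = 347.5064·0.992212 − 115.4704·0.898042·0.968018 = 244.419148

E0=244.4191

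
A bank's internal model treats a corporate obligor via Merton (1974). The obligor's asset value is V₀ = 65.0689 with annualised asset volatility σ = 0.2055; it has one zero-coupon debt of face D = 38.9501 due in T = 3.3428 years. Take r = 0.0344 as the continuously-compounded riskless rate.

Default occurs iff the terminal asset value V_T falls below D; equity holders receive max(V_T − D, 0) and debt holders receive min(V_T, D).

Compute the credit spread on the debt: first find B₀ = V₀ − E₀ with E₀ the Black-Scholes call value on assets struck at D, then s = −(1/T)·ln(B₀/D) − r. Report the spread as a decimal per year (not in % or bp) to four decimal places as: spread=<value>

spread=0.0030

d₁ = [ln(V₀/D) + (r + σ²/2)T] / (σ√T)
   = [ln(65.0689/38.9501) + (0.0344 + 0.5·0.2055²)·3.3428] / (0.2055·√3.3428)
   = [0.513165 + 0.185576] / 0.375722 = 1.859728
d₂ = d₁ − σ√T = 1.859728 − 0.375722 = 1.484006
N(d₁) = 0.968538,  N(d₂) = 0.931096,  e^(−rT) = 0.891373
E₀ = V₀·N(d₁) − D·e^(−rT)·N(d₂)
   = 65.0689·0.968538 − 38.9501·0.891373·0.931096 = 30.694907
B₀ = V₀ − E₀ = 65.0689 − 30.694907 = 34.373993
spread = −(1/T)·ln(B₀/D) − r = −(1/3.3428)·ln(34.373993/38.9501) − 0.0344 = 0.00298814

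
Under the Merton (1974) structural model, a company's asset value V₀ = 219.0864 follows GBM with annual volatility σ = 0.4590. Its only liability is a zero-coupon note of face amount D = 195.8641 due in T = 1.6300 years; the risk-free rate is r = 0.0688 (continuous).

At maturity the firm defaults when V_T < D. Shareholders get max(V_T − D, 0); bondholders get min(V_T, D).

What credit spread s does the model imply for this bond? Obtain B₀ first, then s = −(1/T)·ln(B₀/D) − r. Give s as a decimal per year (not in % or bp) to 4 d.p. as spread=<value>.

spread=0.1011

d₁ = [ln(V₀/D) + (r + σ²/2)T] / (σ√T)
   = [ln(219.0864/195.8641) + (0.0688 + 0.5·0.4590²)·1.6300] / (0.4590·√1.6300)
   = [0.112045 + 0.283849] / 0.586012 = 0.675573
d₂ = d₁ − σ√T = 0.675573 − 0.586012 = 0.089561
N(d₁) = 0.750344,  N(d₂) = 0.535682,  e^(−rT) = 0.893916
E₀ = V₀·N(d₁) − D·e^(−rT)·N(d₂)
   = 219.0864·0.750344 − 195.8641·0.893916·0.535682 = 70.599797
B₀ = V₀ − E₀ = 219.0864 − 70.599797 = 148.486603
spread = −(1/T)·ln(B₀/D) − r = −(1/1.6300)·ln(148.486603/195.8641) − 0.0688 = 0.10109344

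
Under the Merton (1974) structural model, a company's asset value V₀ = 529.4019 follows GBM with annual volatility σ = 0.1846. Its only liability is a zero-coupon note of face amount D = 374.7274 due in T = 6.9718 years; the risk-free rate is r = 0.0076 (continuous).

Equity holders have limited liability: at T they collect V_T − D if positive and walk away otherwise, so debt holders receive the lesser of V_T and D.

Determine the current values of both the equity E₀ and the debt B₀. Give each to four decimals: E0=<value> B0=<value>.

d₁ = [ln(V₀/D) + (r + σ²/2)T] / (σ√T)
   = [ln(529.4019/374.7274) + (0.0076 + 0.5·0.1846²)·6.9718] / (0.1846·√6.9718)
   = [0.345549 + 0.171775] / 0.487421 = 1.061350
d₂ = d₁ − σ√T = 1.061350 − 0.487421 = 0.573929
N(d₁) = 0.855735,  N(d₂) = 0.716992,  e^(−rT) = 0.948394
E₀ = V₀·N(d₁) − D·e^(−rT)·N(d₂)
   = 529.4019·0.855735 − 374.7274·0.948394·0.716992 = 198.216350
B₀ = V₀ − E₀ = 529.4019 − 198.216350 = 331.185550

E0=198.2163 B0=331.1856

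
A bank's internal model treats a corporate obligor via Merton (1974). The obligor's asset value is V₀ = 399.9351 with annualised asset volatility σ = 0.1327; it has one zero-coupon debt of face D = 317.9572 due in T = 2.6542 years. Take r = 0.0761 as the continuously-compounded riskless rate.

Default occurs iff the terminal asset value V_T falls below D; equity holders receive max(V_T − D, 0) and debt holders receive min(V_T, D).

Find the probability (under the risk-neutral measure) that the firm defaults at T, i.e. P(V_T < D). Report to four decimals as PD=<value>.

d₁ = [ln(V₀/D) + (r + σ²/2)T] / (σ√T)
   = [ln(399.9351/317.9572) + (0.0761 + 0.5·0.1327²)·2.6542] / (0.1327·√2.6542)
   = [0.229386 + 0.225354] / 0.216191 = 2.103414
d₂ = d₁ − σ√T = 2.103414 − 0.216191 = 1.887223
risk-neutral PD = N(−d₂) = N(-1.887223) = 0.029565

PD=0.0296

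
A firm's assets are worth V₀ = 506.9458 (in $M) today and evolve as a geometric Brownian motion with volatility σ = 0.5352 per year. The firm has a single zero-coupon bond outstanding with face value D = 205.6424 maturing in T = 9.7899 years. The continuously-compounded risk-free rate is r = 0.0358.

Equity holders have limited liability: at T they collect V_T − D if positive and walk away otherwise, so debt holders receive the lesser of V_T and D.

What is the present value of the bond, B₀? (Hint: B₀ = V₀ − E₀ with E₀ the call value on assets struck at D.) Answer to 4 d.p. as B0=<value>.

B0=95.8868

d₁ = [ln(V₀/D) + (r + σ²/2)T] / (σ√T)
   = [ln(506.9458/205.6424) + (0.0358 + 0.5·0.5352²)·9.7899] / (0.5352·√9.7899)
   = [0.902265 + 1.752583] / 1.674577 = 1.585384
d₂ = d₁ − σ√T = 1.585384 − 1.674577 = -0.089193
N(d₁) = 0.943560,  N(d₂) = 0.464464,  e^(−rT) = 0.704351
E₀ = V₀·N(d₁) − D·e^(−rT)·N(d₂)
   = 506.9458·0.943560 − 205.6424·0.704351·0.464464 = 411.058963
B₀ = V₀ − E₀ = 506.9458 − 411.058963 = 95.886837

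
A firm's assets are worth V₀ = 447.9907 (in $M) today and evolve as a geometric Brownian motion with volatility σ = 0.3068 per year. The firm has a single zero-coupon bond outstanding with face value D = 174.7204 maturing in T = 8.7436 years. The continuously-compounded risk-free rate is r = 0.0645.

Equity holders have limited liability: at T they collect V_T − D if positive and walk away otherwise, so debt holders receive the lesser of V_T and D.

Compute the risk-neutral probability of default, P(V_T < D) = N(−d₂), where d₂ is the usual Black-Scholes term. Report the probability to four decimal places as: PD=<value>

PD=0.1139

d₁ = [ln(V₀/D) + (r + σ²/2)T] / (σ√T)
   = [ln(447.9907/174.7204) + (0.0645 + 0.5·0.3068²)·8.7436] / (0.3068·√8.7436)
   = [0.941585 + 0.975463] / 0.907195 = 2.113161
d₂ = d₁ − σ√T = 2.113161 − 0.907195 = 1.205967
risk-neutral PD = N(−d₂) = N(-1.205967) = 0.113915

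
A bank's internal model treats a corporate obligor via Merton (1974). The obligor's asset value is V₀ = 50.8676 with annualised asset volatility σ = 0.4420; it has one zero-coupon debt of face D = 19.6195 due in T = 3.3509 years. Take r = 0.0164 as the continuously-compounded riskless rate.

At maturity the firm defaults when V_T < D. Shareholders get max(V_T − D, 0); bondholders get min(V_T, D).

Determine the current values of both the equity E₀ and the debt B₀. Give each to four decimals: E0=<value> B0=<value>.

E0=33.4985 B0=17.3691

d₁ = [ln(V₀/D) + (r + σ²/2)T] / (σ√T)
   = [ln(50.8676/19.6195) + (0.0164 + 0.5·0.4420²)·3.3509] / (0.4420·√3.3509)
   = [0.952702 + 0.382277] / 0.809101 = 1.649953
d₂ = d₁ − σ√T = 1.649953 − 0.809101 = 0.840852
N(d₁) = 0.950524,  N(d₂) = 0.799784,  e^(−rT) = 0.946528
E₀ = V₀·N(d₁) − D·e^(−rT)·N(d₂)
   = 50.8676·0.950524 − 19.6195·0.946528·0.799784 = 33.498539
B₀ = V₀ − E₀ = 50.8676 − 33.498539 = 17.369061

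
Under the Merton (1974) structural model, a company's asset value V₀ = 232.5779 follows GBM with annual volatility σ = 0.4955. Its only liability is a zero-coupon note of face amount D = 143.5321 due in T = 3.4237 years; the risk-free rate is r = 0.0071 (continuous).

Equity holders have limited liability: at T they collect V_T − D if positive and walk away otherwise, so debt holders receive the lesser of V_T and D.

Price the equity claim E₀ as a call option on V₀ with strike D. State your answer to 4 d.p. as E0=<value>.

d₁ = [ln(V₀/D) + (r + σ²/2)T] / (σ√T)
   = [ln(232.5779/143.5321) + (0.0071 + 0.5·0.4955²)·3.4237] / (0.4955·√3.4237)
   = [0.482667 + 0.444602] / 0.916836 = 1.011379
d₂ = d₁ − σ√T = 1.011379 − 0.916836 = 0.094544
N(d₁) = 0.844083,  N(d₂) = 0.537661,  e^(−rT) = 0.975985
E₀ = V₀·N(d₁) − D·e^(−rT)·N(d₂)
   = 232.5779·0.844083 − 143.5321·0.975985·0.537661 = 120.996577

E0=120.9966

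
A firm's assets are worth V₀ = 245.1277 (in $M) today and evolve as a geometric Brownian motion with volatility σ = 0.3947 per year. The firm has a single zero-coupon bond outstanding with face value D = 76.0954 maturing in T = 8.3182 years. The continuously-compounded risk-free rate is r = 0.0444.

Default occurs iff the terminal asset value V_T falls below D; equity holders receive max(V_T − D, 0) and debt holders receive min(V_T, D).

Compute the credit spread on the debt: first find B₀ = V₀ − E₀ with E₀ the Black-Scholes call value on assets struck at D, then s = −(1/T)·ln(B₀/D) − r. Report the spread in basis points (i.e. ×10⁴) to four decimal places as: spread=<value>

d₁ = [ln(V₀/D) + (r + σ²/2)T] / (σ√T)
   = [ln(245.1277/76.0954) + (0.0444 + 0.5·0.3947²)·8.3182] / (0.3947·√8.3182)
   = [1.169791 + 1.017266] / 1.138366 = 1.921226
d₂ = d₁ − σ√T = 1.921226 − 1.138366 = 0.782860
N(d₁) = 0.972648,  N(d₂) = 0.783145,  e^(−rT) = 0.691199
E₀ = V₀·N(d₁) − D·e^(−rT)·N(d₂)
   = 245.1277·0.972648 − 76.0954·0.691199·0.783145 = 197.231936
B₀ = V₀ − E₀ = 245.1277 − 197.231936 = 47.895764
spread = −(1/T)·ln(B₀/D) − r = −(1/8.3182)·ln(47.895764/76.0954) − 0.0444 = 0.01125636
in basis points: 0.01125636 × 10⁴ = 112.5636 bp

spread=112.5636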